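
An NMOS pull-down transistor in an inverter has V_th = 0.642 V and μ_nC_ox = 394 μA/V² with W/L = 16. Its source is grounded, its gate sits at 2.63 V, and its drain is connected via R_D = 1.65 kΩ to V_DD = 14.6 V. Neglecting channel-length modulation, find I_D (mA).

V_GS = V_G = 2.63 V, so V_ov = 2.63 − 0.642 = 1.99 V.
k_n = μ_nC_ox · (W/L) = 6.304 mA/V².
Assume saturation: I_D = ½ k_n V_ov² = 0.5 × 6.304 × 1.99² = 12.5 mA, giving V_DS = V_DD − I_D R_D = 14.6 − 12.5 × 1.65 = -5.95 V.
But -5.95 V < V_ov = 1.99 V, so the device is actually in triode.
In triode I_D = k_n[V_ov V_DS − ½ V_DS²] and I_D = (V_DD − V_DS)/R_D. Equating: 5.2 V_DS² − 21.68 V_DS + 14.6 = 0, giving V_DS = 0.845 V (the root below V_ov).
I_D = (14.6 − 0.845) / 1.65 = 8.34 mA.

I_D = 8.34 mA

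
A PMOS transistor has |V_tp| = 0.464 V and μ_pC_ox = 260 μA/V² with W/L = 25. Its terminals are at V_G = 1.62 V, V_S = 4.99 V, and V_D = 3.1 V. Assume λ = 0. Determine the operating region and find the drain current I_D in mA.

V_SG = V_S − V_G = 4.99 − 1.62 = 3.37 V; V_SD = V_S − V_D = 4.99 − 3.1 = 1.89 V.
k_p = μ_pC_ox · (W/L) = 6.5 mA/V².
V_ov = V_SG − |V_tp| = 3.37 − 0.464 = 2.91 V.
Since V_SD = 1.89 V < V_ov = 2.91 V, the device is in the triode region.
I_D = k_p [V_ov · V_SD − ½ V_SD²] = 6.5 × [2.91 × 1.89 − 0.5 × 1.89²] = 24.1 mA.

Triode; I_D = 24.1 mA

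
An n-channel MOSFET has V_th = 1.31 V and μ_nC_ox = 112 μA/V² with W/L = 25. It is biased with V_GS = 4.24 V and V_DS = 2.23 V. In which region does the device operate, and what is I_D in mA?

k_n = μ_nC_ox · (W/L) = 2.8 mA/V².
V_ov = V_GS − V_th = 4.24 − 1.31 = 2.93 V.
Since V_DS = 2.23 V < V_ov = 2.93 V, the device is in the triode region.
I_D = k_n [V_ov · V_DS − ½ V_DS²] = 2.8 × [2.93 × 2.23 − 0.5 × 2.23²] = 11.3 mA.

Triode; I_D = 11.3 mA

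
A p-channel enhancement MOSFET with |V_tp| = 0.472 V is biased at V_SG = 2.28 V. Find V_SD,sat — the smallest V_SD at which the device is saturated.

The boundary between triode and saturation is V_SD = V_SG − |V_tp| = V_ov.
V_ov = 2.28 − 0.472 = 1.81 V.

V_SD,sat = 1.81 V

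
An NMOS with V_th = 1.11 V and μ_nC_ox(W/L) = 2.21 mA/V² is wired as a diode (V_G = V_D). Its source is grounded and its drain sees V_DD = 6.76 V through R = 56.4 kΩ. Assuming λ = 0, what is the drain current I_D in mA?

I_D = 0.0950 mA

With gate tied to drain, V_GS = V_DS ≥ V_GS − V_th, so the device is in saturation.
KCL at the drain: ½ k_n (V_GS − V_th)² = (V_DD − V_GS)/R.
Let x = V_GS − 1.11. Then 62.3 x² + x − 5.65 = 0, giving x = 0.293 V (positive root), so V_GS = 1.4 V.
I_D = (V_DD − V_GS)/R = (6.76 − 1.4) / 56.4 = 0.095 mA.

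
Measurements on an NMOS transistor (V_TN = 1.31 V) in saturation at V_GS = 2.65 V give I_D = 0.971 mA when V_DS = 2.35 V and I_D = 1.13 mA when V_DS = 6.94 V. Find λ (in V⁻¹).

With V_GS fixed, I_D ∝ (1 + λ V_DS) in saturation, so I_D2/I_D1 = (1 + λ V_DS2)/(1 + λ V_DS1).
1.13/0.971 = 1.164 = (1 + 6.94 λ)/(1 + 2.35 λ).
Solving: λ (I_D1 V_DS2 − I_D2 V_DS1) = I_D2 − I_D1, so λ = (1.13 − 0.971) / (0.971 × 6.94 − 1.13 × 2.35) = 0.159 / 4.08 = 0.0389 V⁻¹.

λ = 0.0389 V⁻¹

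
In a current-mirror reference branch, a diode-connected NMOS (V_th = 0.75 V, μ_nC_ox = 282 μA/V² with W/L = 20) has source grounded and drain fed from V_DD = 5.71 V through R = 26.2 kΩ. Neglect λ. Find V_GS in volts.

V_GS = 1.00 V

With gate tied to drain, V_GS = V_DS ≥ V_GS − V_th, so the device is in saturation.
k_n = μ_nC_ox · (W/L) = 5.64 mA/V².
KCL at the drain: ½ k_n (V_GS − V_th)² = (V_DD − V_GS)/R.
Let x = V_GS − 0.75. Then 73.9 x² + x − 4.96 = 0, giving x = 0.252 V (positive root), so V_GS = 1 V.
I_D = (V_DD − V_GS)/R = (5.71 − 1) / 26.2 = 0.18 mA.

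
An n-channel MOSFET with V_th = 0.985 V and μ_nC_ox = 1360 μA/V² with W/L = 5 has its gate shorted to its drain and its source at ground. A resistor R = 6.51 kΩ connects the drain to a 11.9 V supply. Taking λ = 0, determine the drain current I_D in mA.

I_D = 1.57 mA

With gate tied to drain, V_GS = V_DS ≥ V_GS − V_th, so the device is in saturation.
k_n = μ_nC_ox · (W/L) = 6.8 mA/V².
KCL at the drain: ½ k_n (V_GS − V_th)² = (V_DD − V_GS)/R.
Let x = V_GS − 0.985. Then 22.1 x² + x − 10.92 = 0, giving x = 0.68 V (positive root), so V_GS = 1.67 V.
I_D = (V_DD − V_GS)/R = (11.9 − 1.67) / 6.51 = 1.57 mA.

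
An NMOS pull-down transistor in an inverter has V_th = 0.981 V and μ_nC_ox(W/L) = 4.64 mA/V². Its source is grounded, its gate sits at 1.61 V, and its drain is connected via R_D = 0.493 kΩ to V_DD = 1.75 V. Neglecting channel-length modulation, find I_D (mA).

I_D = 0.918 mA

V_GS = V_G = 1.61 V, so V_ov = 1.61 − 0.981 = 0.629 V.
Assume saturation: I_D = ½ k_n V_ov² = 0.5 × 4.64 × 0.629² = 0.918 mA, giving V_DS = V_DD − I_D R_D = 1.75 − 0.918 × 0.493 = 1.3 V.
V_DS = 1.3 V ≥ V_ov = 0.629 V, confirming saturation.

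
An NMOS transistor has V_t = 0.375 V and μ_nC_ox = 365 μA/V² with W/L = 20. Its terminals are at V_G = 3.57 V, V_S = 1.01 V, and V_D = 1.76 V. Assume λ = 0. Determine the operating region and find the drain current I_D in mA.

Triode; I_D = 9.91 mA

V_GS = V_G − V_S = 3.57 − 1.01 = 2.56 V; V_DS = V_D − V_S = 1.76 − 1.01 = 0.75 V.
k_n = μ_nC_ox · (W/L) = 7.3 mA/V².
V_ov = V_GS − V_t = 2.56 − 0.375 = 2.18 V.
Since V_DS = 0.75 V < V_ov = 2.18 V, the device is in the triode region.
I_D = k_n [V_ov · V_DS − ½ V_DS²] = 7.3 × [2.18 × 0.75 − 0.5 × 0.75²] = 9.91 mA.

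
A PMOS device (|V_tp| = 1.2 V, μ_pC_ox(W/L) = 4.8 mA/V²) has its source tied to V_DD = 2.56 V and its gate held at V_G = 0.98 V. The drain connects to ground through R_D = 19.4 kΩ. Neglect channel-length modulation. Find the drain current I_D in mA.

I_D = 0.128 mA

V_SG = V_DD − V_G = 2.56 − 0.98 = 1.58 V, so V_ov = 1.58 − 1.2 = 0.38 V.
Assume saturation: I_D = ½ k_p V_ov² = 0.5 × 4.8 × 0.38² = 0.347 mA, giving V_SD = V_DD − I_D R_D = 2.56 − 0.347 × 19.4 = -4.16 V.
But -4.16 V < V_ov = 0.38 V, so the device is actually in triode.
In triode I_D = k_p[V_ov V_SD − ½ V_SD²] and I_D = (V_DD − V_SD)/R_D. Equating: 46.6 V_SD² − 36.39 V_SD + 2.56 = 0, giving V_SD = 0.0782 V (the root below V_ov).
I_D = (2.56 − 0.0782) / 19.4 = 0.128 mA.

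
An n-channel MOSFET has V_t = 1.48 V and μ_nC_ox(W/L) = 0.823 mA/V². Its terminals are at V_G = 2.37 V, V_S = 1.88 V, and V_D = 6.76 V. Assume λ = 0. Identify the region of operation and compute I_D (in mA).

Cutoff; I_D = 0 mA

V_GS = V_G − V_S = 2.37 − 1.88 = 0.49 V; V_DS = V_D − V_S = 6.76 − 1.88 = 4.88 V.
V_GS = 0.49 V < V_t = 1.48 V, so the transistor is in cutoff.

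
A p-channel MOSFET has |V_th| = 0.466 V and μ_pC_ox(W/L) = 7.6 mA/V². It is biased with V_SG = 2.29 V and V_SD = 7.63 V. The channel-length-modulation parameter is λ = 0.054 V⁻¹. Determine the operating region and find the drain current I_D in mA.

V_ov = V_SG − |V_th| = 2.29 − 0.466 = 1.82 V.
Since V_SD = 7.63 V ≥ V_ov = 1.82 V, the device is in saturation.
I_D = ½ k_p V_ov² (1 + λ V_SD) = 0.5 × 7.6 × 1.82² × (1 + 0.054 × 7.63) = 17.9 mA.

Saturation; I_D = 17.9 mA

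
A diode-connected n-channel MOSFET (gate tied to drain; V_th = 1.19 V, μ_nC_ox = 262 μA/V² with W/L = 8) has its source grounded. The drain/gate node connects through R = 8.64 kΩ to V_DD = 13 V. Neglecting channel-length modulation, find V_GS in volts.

V_GS = 2.28 V

With gate tied to drain, V_GS = V_DS ≥ V_GS − V_th, so the device is in saturation.
k_n = μ_nC_ox · (W/L) = 2.096 mA/V².
KCL at the drain: ½ k_n (V_GS − V_th)² = (V_DD − V_GS)/R.
Let x = V_GS − 1.19. Then 9.05 x² + x − 11.81 = 0, giving x = 1.09 V (positive root), so V_GS = 2.28 V.
I_D = (V_DD − V_GS)/R = (13 − 2.28) / 8.64 = 1.24 mA.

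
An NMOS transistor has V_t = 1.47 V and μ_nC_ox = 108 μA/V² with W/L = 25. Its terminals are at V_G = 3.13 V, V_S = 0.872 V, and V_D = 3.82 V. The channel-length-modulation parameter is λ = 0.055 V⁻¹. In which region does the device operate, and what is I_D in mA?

Saturation; I_D = 0.974 mA

V_GS = V_G − V_S = 3.13 − 0.872 = 2.26 V; V_DS = V_D − V_S = 3.82 − 0.872 = 2.95 V.
k_n = μ_nC_ox · (W/L) = 2.7 mA/V².
V_ov = V_GS − V_t = 2.26 − 1.47 = 0.788 V.
Since V_DS = 2.95 V ≥ V_ov = 0.788 V, the device is in saturation.
I_D = ½ k_n V_ov² (1 + λ V_DS) = 0.5 × 2.7 × 0.788² × (1 + 0.055 × 2.95) = 0.974 mA.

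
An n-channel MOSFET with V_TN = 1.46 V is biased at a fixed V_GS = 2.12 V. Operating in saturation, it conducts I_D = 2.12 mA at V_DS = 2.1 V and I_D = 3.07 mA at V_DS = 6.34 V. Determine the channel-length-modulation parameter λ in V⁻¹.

λ = 0.136 V⁻¹

With V_GS fixed, I_D ∝ (1 + λ V_DS) in saturation, so I_D2/I_D1 = (1 + λ V_DS2)/(1 + λ V_DS1).
3.07/2.12 = 1.448 = (1 + 6.34 λ)/(1 + 2.1 λ).
Solving: λ (I_D1 V_DS2 − I_D2 V_DS1) = I_D2 − I_D1, so λ = (3.07 − 2.12) / (2.12 × 6.34 − 3.07 × 2.1) = 0.95 / 6.99 = 0.136 V⁻¹.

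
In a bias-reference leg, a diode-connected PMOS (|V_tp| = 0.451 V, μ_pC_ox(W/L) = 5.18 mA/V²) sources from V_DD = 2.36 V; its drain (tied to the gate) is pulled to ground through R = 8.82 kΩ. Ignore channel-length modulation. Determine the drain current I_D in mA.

I_D = 0.186 mA

With gate tied to drain, V_SG = V_SD ≥ V_SG − |V_tp|, so the device is in saturation.
KCL at the drain: ½ k_p (V_SG − |V_tp|)² = (V_DD − V_SG)/R.
Let x = V_SG − 0.451. Then 22.8 x² + x − 1.909 = 0, giving x = 0.268 V (positive root), so V_SG = 0.719 V.
I_D = (V_DD − V_SG)/R = (2.36 − 0.719) / 8.82 = 0.186 mA.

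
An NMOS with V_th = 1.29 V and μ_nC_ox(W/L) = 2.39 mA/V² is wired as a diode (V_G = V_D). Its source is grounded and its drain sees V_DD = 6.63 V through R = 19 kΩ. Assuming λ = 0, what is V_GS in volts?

V_GS = 1.75 V

With gate tied to drain, V_GS = V_DS ≥ V_GS − V_th, so the device is in saturation.
KCL at the drain: ½ k_n (V_GS − V_th)² = (V_DD − V_GS)/R.
Let x = V_GS − 1.29. Then 22.7 x² + x − 5.34 = 0, giving x = 0.463 V (positive root), so V_GS = 1.75 V.
I_D = (V_DD − V_GS)/R = (6.63 − 1.75) / 19 = 0.257 mA.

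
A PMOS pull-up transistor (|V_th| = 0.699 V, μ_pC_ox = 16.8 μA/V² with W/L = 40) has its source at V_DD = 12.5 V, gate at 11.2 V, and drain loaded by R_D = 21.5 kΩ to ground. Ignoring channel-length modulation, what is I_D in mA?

V_SG = V_DD − V_G = 12.5 − 11.2 = 1.3 V, so V_ov = 1.3 − 0.699 = 0.601 V.
k_p = μ_pC_ox · (W/L) = 0.672 mA/V².
Assume saturation: I_D = ½ k_p V_ov² = 0.5 × 0.672 × 0.601² = 0.121 mA, giving V_SD = V_DD − I_D R_D = 12.5 − 0.121 × 21.5 = 9.89 V.
V_SD = 9.89 V ≥ V_ov = 0.601 V, confirming saturation.

I_D = 0.121 mA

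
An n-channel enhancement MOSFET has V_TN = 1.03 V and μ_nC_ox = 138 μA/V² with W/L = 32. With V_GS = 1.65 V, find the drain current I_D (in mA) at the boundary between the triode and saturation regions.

At the boundary V_DS = V_ov = V_GS − V_TN = 1.65 − 1.03 = 0.62 V.
k_n = μ_nC_ox · (W/L) = 4.416 mA/V².
I_D = ½ k_n V_ov² = 0.5 × 4.416 × 0.62² = 0.849 mA.

I_D = 0.849 mA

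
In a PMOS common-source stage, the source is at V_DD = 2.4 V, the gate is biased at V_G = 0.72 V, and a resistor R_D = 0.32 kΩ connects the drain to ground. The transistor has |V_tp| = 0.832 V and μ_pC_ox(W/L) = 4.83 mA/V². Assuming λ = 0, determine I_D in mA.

I_D = 1.74 mA

V_SG = V_DD − V_G = 2.4 − 0.72 = 1.68 V, so V_ov = 1.68 − 0.832 = 0.848 V.
Assume saturation: I_D = ½ k_p V_ov² = 0.5 × 4.83 × 0.848² = 1.74 mA, giving V_SD = V_DD − I_D R_D = 2.4 − 1.74 × 0.32 = 1.84 V.
V_SD = 1.84 V ≥ V_ov = 0.848 V, confirming saturation.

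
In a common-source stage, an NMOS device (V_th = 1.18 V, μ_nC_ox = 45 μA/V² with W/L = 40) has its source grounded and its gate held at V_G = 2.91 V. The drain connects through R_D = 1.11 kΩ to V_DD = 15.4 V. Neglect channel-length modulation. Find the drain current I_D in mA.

V_GS = V_G = 2.91 V, so V_ov = 2.91 − 1.18 = 1.73 V.
k_n = μ_nC_ox · (W/L) = 1.8 mA/V².
Assume saturation: I_D = ½ k_n V_ov² = 0.5 × 1.8 × 1.73² = 2.69 mA, giving V_DS = V_DD − I_D R_D = 15.4 − 2.69 × 1.11 = 12.4 V.
V_DS = 12.4 V ≥ V_ov = 1.73 V, confirming saturation.

I_D = 2.69 mA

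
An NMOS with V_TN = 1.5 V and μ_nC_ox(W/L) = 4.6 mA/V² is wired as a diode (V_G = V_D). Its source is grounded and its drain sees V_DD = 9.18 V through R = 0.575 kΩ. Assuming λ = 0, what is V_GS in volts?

V_GS = 3.56 V

With gate tied to drain, V_GS = V_DS ≥ V_GS − V_TN, so the device is in saturation.
KCL at the drain: ½ k_n (V_GS − V_TN)² = (V_DD − V_GS)/R.
Let x = V_GS − 1.5. Then 1.32 x² + x − 7.68 = 0, giving x = 2.06 V (positive root), so V_GS = 3.56 V.
I_D = (V_DD − V_GS)/R = (9.18 − 3.56) / 0.575 = 9.77 mA.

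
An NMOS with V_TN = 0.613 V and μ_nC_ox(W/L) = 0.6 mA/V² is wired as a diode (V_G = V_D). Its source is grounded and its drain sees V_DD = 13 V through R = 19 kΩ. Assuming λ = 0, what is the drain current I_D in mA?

With gate tied to drain, V_GS = V_DS ≥ V_GS − V_TN, so the device is in saturation.
KCL at the drain: ½ k_n (V_GS − V_TN)² = (V_DD − V_GS)/R.
Let x = V_GS − 0.613. Then 5.7 x² + x − 12.39 = 0, giving x = 1.39 V (positive root), so V_GS = 2 V.
I_D = (V_DD − V_GS)/R = (13 − 2) / 19 = 0.579 mA.

I_D = 0.579 mA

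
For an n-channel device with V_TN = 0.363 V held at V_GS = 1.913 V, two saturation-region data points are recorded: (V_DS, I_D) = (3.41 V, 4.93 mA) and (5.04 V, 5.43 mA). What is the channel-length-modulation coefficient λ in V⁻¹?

With V_GS fixed, I_D ∝ (1 + λ V_DS) in saturation, so I_D2/I_D1 = (1 + λ V_DS2)/(1 + λ V_DS1).
5.43/4.93 = 1.101 = (1 + 5.04 λ)/(1 + 3.41 λ).
Solving: λ (I_D1 V_DS2 − I_D2 V_DS1) = I_D2 − I_D1, so λ = (5.43 − 4.93) / (4.93 × 5.04 − 5.43 × 3.41) = 0.5 / 6.33 = 0.079 V⁻¹.

λ = 0.0790 V⁻¹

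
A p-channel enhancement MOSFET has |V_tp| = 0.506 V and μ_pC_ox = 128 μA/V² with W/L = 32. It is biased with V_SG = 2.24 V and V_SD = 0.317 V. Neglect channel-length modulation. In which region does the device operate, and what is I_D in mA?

Triode; I_D = 2.05 mA

k_p = μ_pC_ox · (W/L) = 4.096 mA/V².
V_ov = V_SG − |V_tp| = 2.24 − 0.506 = 1.73 V.
Since V_SD = 0.317 V < V_ov = 1.73 V, the device is in the triode region.
I_D = k_p [V_ov · V_SD − ½ V_SD²] = 4.096 × [1.73 × 0.317 − 0.5 × 0.317²] = 2.05 mA.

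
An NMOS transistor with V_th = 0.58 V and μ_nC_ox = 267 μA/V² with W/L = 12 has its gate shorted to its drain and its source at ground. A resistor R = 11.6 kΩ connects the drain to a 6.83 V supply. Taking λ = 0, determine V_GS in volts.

With gate tied to drain, V_GS = V_DS ≥ V_GS − V_th, so the device is in saturation.
k_n = μ_nC_ox · (W/L) = 3.204 mA/V².
KCL at the drain: ½ k_n (V_GS − V_th)² = (V_DD − V_GS)/R.
Let x = V_GS − 0.58. Then 18.6 x² + x − 6.25 = 0, giving x = 0.554 V (positive root), so V_GS = 1.13 V.
I_D = (V_DD − V_GS)/R = (6.83 − 1.13) / 11.6 = 0.491 mA.

V_GS = 1.13 V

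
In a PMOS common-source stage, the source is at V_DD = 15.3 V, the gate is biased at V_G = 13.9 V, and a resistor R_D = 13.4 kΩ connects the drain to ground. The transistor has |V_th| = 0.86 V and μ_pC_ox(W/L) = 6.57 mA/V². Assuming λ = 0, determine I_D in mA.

V_SG = V_DD − V_G = 15.3 − 13.9 = 1.4 V, so V_ov = 1.4 − 0.86 = 0.54 V.
Assume saturation: I_D = ½ k_p V_ov² = 0.5 × 6.57 × 0.54² = 0.958 mA, giving V_SD = V_DD − I_D R_D = 15.3 − 0.958 × 13.4 = 2.46 V.
V_SD = 2.46 V ≥ V_ov = 0.54 V, confirming saturation.

I_D = 0.958 mA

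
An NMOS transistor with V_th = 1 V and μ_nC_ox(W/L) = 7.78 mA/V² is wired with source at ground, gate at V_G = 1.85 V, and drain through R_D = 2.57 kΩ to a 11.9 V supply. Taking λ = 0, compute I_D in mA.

I_D = 2.81 mA

V_GS = V_G = 1.85 V, so V_ov = 1.85 − 1 = 0.85 V.
Assume saturation: I_D = ½ k_n V_ov² = 0.5 × 7.78 × 0.85² = 2.81 mA, giving V_DS = V_DD − I_D R_D = 11.9 − 2.81 × 2.57 = 4.68 V.
V_DS = 4.68 V ≥ V_ov = 0.85 V, confirming saturation.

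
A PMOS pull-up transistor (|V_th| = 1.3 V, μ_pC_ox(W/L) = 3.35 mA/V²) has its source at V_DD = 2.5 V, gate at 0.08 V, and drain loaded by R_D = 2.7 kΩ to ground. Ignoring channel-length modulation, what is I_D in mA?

V_SG = V_DD − V_G = 2.5 − 0.08 = 2.42 V, so V_ov = 2.42 − 1.3 = 1.12 V.
Assume saturation: I_D = ½ k_p V_ov² = 0.5 × 3.35 × 1.12² = 2.1 mA, giving V_SD = V_DD − I_D R_D = 2.5 − 2.1 × 2.7 = -3.17 V.
But -3.17 V < V_ov = 1.12 V, so the device is actually in triode.
In triode I_D = k_p[V_ov V_SD − ½ V_SD²] and I_D = (V_DD − V_SD)/R_D. Equating: 4.52 V_SD² − 11.13 V_SD + 2.5 = 0, giving V_SD = 0.25 V (the root below V_ov).
I_D = (2.5 − 0.25) / 2.7 = 0.833 mA.

I_D = 0.833 mA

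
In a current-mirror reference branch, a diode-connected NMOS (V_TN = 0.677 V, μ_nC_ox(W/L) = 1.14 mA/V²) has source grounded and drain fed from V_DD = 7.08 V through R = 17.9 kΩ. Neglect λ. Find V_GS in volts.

V_GS = 1.42 V

With gate tied to drain, V_GS = V_DS ≥ V_GS − V_TN, so the device is in saturation.
KCL at the drain: ½ k_n (V_GS − V_TN)² = (V_DD − V_GS)/R.
Let x = V_GS − 0.677. Then 10.2 x² + x − 6.403 = 0, giving x = 0.745 V (positive root), so V_GS = 1.42 V.
I_D = (V_DD − V_GS)/R = (7.08 − 1.42) / 17.9 = 0.316 mA.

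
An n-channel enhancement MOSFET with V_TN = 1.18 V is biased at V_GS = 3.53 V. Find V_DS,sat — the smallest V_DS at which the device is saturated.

The boundary between triode and saturation is V_DS = V_GS − V_TN = V_ov.
V_ov = 3.53 − 1.18 = 2.35 V.

V_DS,sat = 2.35 V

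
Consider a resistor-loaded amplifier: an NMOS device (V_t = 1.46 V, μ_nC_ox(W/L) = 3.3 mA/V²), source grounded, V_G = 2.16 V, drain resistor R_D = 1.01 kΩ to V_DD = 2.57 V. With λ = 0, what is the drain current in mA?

I_D = 0.809 mA

V_GS = V_G = 2.16 V, so V_ov = 2.16 − 1.46 = 0.7 V.
Assume saturation: I_D = ½ k_n V_ov² = 0.5 × 3.3 × 0.7² = 0.809 mA, giving V_DS = V_DD − I_D R_D = 2.57 − 0.809 × 1.01 = 1.75 V.
V_DS = 1.75 V ≥ V_ov = 0.7 V, confirming saturation.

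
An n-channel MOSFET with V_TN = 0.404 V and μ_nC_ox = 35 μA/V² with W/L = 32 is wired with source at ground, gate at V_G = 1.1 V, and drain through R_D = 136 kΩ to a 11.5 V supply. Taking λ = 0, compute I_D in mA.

I_D = 0.0837 mA

V_GS = V_G = 1.1 V, so V_ov = 1.1 − 0.404 = 0.696 V.
k_n = μ_nC_ox · (W/L) = 1.12 mA/V².
Assume saturation: I_D = ½ k_n V_ov² = 0.5 × 1.12 × 0.696² = 0.271 mA, giving V_DS = V_DD − I_D R_D = 11.5 − 0.271 × 136 = -25.4 V.
But -25.4 V < V_ov = 0.696 V, so the device is actually in triode.
In triode I_D = k_n[V_ov V_DS − ½ V_DS²] and I_D = (V_DD − V_DS)/R_D. Equating: 76.2 V_DS² − 107 V_DS + 11.5 = 0, giving V_DS = 0.117 V (the root below V_ov).
I_D = (11.5 − 0.117) / 136 = 0.0837 mA.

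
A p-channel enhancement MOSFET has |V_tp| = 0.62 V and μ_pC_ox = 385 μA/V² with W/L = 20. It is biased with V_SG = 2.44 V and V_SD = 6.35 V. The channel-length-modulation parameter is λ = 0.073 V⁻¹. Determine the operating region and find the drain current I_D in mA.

Saturation; I_D = 18.7 mA

k_p = μ_pC_ox · (W/L) = 7.7 mA/V².
V_ov = V_SG − |V_tp| = 2.44 − 0.62 = 1.82 V.
Since V_SD = 6.35 V ≥ V_ov = 1.82 V, the device is in saturation.
I_D = ½ k_p V_ov² (1 + λ V_SD) = 0.5 × 7.7 × 1.82² × (1 + 0.073 × 6.35) = 18.7 mA.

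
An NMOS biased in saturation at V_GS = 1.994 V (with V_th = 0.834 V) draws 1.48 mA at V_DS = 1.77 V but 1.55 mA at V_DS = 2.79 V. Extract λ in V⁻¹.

λ = 0.0505 V⁻¹

With V_GS fixed, I_D ∝ (1 + λ V_DS) in saturation, so I_D2/I_D1 = (1 + λ V_DS2)/(1 + λ V_DS1).
1.55/1.48 = 1.047 = (1 + 2.79 λ)/(1 + 1.77 λ).
Solving: λ (I_D1 V_DS2 − I_D2 V_DS1) = I_D2 − I_D1, so λ = (1.55 − 1.48) / (1.48 × 2.79 − 1.55 × 1.77) = 0.07 / 1.39 = 0.0505 V⁻¹.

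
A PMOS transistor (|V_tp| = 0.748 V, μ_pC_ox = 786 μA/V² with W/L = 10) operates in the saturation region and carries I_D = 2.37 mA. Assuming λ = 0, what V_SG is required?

V_SG = 1.52 V

k_p = μ_pC_ox · (W/L) = 7.86 mA/V².
In saturation I_D = ½ k_p (V_SG − |V_tp|)², so V_SG − |V_tp| = √(2 I_D / k_p) = √(2 × 2.37 / 7.86) = 0.777 V.
V_SG = 0.748 + 0.777 = 1.52 V.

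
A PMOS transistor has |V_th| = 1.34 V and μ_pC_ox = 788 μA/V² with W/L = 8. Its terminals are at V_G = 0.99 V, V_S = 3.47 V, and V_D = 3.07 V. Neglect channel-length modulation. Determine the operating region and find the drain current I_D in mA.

V_SG = V_S − V_G = 3.47 − 0.99 = 2.48 V; V_SD = V_S − V_D = 3.47 − 3.07 = 0.4 V.
k_p = μ_pC_ox · (W/L) = 6.304 mA/V².
V_ov = V_SG − |V_th| = 2.48 − 1.34 = 1.14 V.
Since V_SD = 0.4 V < V_ov = 1.14 V, the device is in the triode region.
I_D = k_p [V_ov · V_SD − ½ V_SD²] = 6.304 × [1.14 × 0.4 − 0.5 × 0.4²] = 2.37 mA.

Triode; I_D = 2.37 mA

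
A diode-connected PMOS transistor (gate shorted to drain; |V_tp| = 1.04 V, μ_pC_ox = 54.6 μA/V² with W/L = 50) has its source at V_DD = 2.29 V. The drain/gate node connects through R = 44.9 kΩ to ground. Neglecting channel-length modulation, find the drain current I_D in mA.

With gate tied to drain, V_SG = V_SD ≥ V_SG − |V_tp|, so the device is in saturation.
k_p = μ_pC_ox · (W/L) = 2.73 mA/V².
KCL at the drain: ½ k_p (V_SG − |V_tp|)² = (V_DD − V_SG)/R.
Let x = V_SG − 1.04. Then 61.3 x² + x − 1.25 = 0, giving x = 0.135 V (positive root), so V_SG = 1.17 V.
I_D = (V_DD − V_SG)/R = (2.29 − 1.17) / 44.9 = 0.0248 mA.

I_D = 0.0248 mA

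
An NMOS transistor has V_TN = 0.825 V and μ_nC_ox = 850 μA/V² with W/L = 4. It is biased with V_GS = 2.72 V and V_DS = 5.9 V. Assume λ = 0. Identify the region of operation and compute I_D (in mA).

Saturation; I_D = 6.10 mA

k_n = μ_nC_ox · (W/L) = 3.4 mA/V².
V_ov = V_GS − V_TN = 2.72 − 0.825 = 1.9 V.
Since V_DS = 5.9 V ≥ V_ov = 1.9 V, the device is in saturation.
I_D = ½ k_n V_ov² = 0.5 × 3.4 × 1.9² = 6.1 mA.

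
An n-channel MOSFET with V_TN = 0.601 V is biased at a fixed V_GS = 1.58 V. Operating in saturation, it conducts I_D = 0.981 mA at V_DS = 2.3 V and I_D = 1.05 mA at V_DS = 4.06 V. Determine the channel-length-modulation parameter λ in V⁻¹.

With V_GS fixed, I_D ∝ (1 + λ V_DS) in saturation, so I_D2/I_D1 = (1 + λ V_DS2)/(1 + λ V_DS1).
1.05/0.981 = 1.07 = (1 + 4.06 λ)/(1 + 2.3 λ).
Solving: λ (I_D1 V_DS2 − I_D2 V_DS1) = I_D2 − I_D1, so λ = (1.05 − 0.981) / (0.981 × 4.06 − 1.05 × 2.3) = 0.069 / 1.57 = 0.044 V⁻¹.

λ = 0.0440 V⁻¹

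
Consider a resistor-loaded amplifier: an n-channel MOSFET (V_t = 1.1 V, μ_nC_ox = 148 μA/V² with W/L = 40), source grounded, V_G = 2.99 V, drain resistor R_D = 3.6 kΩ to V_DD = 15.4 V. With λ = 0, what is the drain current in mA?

I_D = 4.16 mA

V_GS = V_G = 2.99 V, so V_ov = 2.99 − 1.1 = 1.89 V.
k_n = μ_nC_ox · (W/L) = 5.92 mA/V².
Assume saturation: I_D = ½ k_n V_ov² = 0.5 × 5.92 × 1.89² = 10.6 mA, giving V_DS = V_DD − I_D R_D = 15.4 − 10.6 × 3.6 = -22.7 V.
But -22.7 V < V_ov = 1.89 V, so the device is actually in triode.
In triode I_D = k_n[V_ov V_DS − ½ V_DS²] and I_D = (V_DD − V_DS)/R_D. Equating: 10.7 V_DS² − 41.28 V_DS + 15.4 = 0, giving V_DS = 0.418 V (the root below V_ov).
I_D = (15.4 − 0.418) / 3.6 = 4.16 mA.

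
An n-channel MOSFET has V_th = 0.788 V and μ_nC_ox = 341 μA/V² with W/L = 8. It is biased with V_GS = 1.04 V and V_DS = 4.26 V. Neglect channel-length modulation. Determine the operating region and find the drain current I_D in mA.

Saturation; I_D = 0.0866 mA

k_n = μ_nC_ox · (W/L) = 2.728 mA/V².
V_ov = V_GS − V_th = 1.04 − 0.788 = 0.252 V.
Since V_DS = 4.26 V ≥ V_ov = 0.252 V, the device is in saturation.
I_D = ½ k_n V_ov² = 0.5 × 2.728 × 0.252² = 0.0866 mA.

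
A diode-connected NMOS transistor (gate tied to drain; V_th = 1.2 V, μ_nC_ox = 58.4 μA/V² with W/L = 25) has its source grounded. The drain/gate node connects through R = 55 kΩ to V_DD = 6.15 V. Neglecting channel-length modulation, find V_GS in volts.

V_GS = 1.54 V

With gate tied to drain, V_GS = V_DS ≥ V_GS − V_th, so the device is in saturation.
k_n = μ_nC_ox · (W/L) = 1.46 mA/V².
KCL at the drain: ½ k_n (V_GS − V_th)² = (V_DD − V_GS)/R.
Let x = V_GS − 1.2. Then 40.1 x² + x − 4.95 = 0, giving x = 0.339 V (positive root), so V_GS = 1.54 V.
I_D = (V_DD − V_GS)/R = (6.15 − 1.54) / 55 = 0.0838 mA.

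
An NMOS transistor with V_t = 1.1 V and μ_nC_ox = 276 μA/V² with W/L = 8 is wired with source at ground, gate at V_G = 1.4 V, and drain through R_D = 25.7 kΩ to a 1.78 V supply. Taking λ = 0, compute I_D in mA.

V_GS = V_G = 1.4 V, so V_ov = 1.4 − 1.1 = 0.3 V.
k_n = μ_nC_ox · (W/L) = 2.208 mA/V².
Assume saturation: I_D = ½ k_n V_ov² = 0.5 × 2.208 × 0.3² = 0.0994 mA, giving V_DS = V_DD − I_D R_D = 1.78 − 0.0994 × 25.7 = -0.774 V.
But -0.774 V < V_ov = 0.3 V, so the device is actually in triode.
In triode I_D = k_n[V_ov V_DS − ½ V_DS²] and I_D = (V_DD − V_DS)/R_D. Equating: 28.4 V_DS² − 18.02 V_DS + 1.78 = 0, giving V_DS = 0.122 V (the root below V_ov).
I_D = (1.78 − 0.122) / 25.7 = 0.0645 mA.

I_D = 0.0645 mA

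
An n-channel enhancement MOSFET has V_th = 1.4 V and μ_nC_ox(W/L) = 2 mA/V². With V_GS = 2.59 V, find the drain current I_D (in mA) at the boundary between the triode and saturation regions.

At the boundary V_DS = V_ov = V_GS − V_th = 2.59 − 1.4 = 1.19 V.
I_D = ½ k_n V_ov² = 0.5 × 2 × 1.19² = 1.42 mA.

I_D = 1.42 mA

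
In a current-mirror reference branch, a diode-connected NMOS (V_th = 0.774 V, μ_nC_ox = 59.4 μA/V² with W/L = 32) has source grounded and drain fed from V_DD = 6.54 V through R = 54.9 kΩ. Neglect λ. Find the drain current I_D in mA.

I_D = 0.0991 mA

With gate tied to drain, V_GS = V_DS ≥ V_GS − V_th, so the device is in saturation.
k_n = μ_nC_ox · (W/L) = 1.901 mA/V².
KCL at the drain: ½ k_n (V_GS − V_th)² = (V_DD − V_GS)/R.
Let x = V_GS − 0.774. Then 52.2 x² + x − 5.766 = 0, giving x = 0.323 V (positive root), so V_GS = 1.1 V.
I_D = (V_DD − V_GS)/R = (6.54 − 1.1) / 54.9 = 0.0991 mA.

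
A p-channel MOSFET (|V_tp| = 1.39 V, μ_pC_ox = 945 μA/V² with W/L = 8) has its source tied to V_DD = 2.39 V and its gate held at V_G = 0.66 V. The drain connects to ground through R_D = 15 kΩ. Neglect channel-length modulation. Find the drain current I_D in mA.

V_SG = V_DD − V_G = 2.39 − 0.66 = 1.73 V, so V_ov = 1.73 − 1.39 = 0.34 V.
k_p = μ_pC_ox · (W/L) = 7.56 mA/V².
Assume saturation: I_D = ½ k_p V_ov² = 0.5 × 7.56 × 0.34² = 0.437 mA, giving V_SD = V_DD − I_D R_D = 2.39 − 0.437 × 15 = -4.16 V.
But -4.16 V < V_ov = 0.34 V, so the device is actually in triode.
In triode I_D = k_p[V_ov V_SD − ½ V_SD²] and I_D = (V_DD − V_SD)/R_D. Equating: 56.7 V_SD² − 39.56 V_SD + 2.39 = 0, giving V_SD = 0.0668 V (the root below V_ov).
I_D = (2.39 − 0.0668) / 15 = 0.155 mA.

I_D = 0.155 mA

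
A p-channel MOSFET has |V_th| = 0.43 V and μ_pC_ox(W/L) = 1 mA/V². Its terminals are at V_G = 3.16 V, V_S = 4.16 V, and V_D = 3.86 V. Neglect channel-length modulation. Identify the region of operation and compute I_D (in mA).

Triode; I_D = 0.126 mA

V_SG = V_S − V_G = 4.16 − 3.16 = 1 V; V_SD = V_S − V_D = 4.16 − 3.86 = 0.3 V.
V_ov = V_SG − |V_th| = 1 − 0.43 = 0.57 V.
Since V_SD = 0.3 V < V_ov = 0.57 V, the device is in the triode region.
I_D = k_p [V_ov · V_SD − ½ V_SD²] = 1 × [0.57 × 0.3 − 0.5 × 0.3²] = 0.126 mA.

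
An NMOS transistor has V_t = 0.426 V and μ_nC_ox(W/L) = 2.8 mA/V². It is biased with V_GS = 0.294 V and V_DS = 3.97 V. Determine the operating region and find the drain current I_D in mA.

Cutoff; I_D = 0 mA

V_GS = 0.294 V < V_t = 0.426 V, so the transistor is in cutoff.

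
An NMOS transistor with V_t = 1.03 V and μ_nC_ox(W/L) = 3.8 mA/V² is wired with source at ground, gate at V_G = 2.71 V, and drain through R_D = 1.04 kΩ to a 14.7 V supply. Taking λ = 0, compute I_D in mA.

V_GS = V_G = 2.71 V, so V_ov = 2.71 − 1.03 = 1.68 V.
Assume saturation: I_D = ½ k_n V_ov² = 0.5 × 3.8 × 1.68² = 5.36 mA, giving V_DS = V_DD − I_D R_D = 14.7 − 5.36 × 1.04 = 9.12 V.
V_DS = 9.12 V ≥ V_ov = 1.68 V, confirming saturation.

I_D = 5.36 mA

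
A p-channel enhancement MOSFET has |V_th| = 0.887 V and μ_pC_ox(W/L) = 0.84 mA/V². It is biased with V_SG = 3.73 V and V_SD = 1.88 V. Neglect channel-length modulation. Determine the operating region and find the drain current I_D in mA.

Triode; I_D = 3.01 mA

V_ov = V_SG − |V_th| = 3.73 − 0.887 = 2.84 V.
Since V_SD = 1.88 V < V_ov = 2.84 V, the device is in the triode region.
I_D = k_p [V_ov · V_SD − ½ V_SD²] = 0.84 × [2.84 × 1.88 − 0.5 × 1.88²] = 3.01 mA.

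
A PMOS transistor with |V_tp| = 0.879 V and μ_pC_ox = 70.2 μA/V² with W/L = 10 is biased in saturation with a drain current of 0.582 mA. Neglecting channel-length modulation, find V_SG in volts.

V_SG = 2.17 V

k_p = μ_pC_ox · (W/L) = 0.702 mA/V².
In saturation I_D = ½ k_p (V_SG − |V_tp|)², so V_SG − |V_tp| = √(2 I_D / k_p) = √(2 × 0.582 / 0.702) = 1.29 V.
V_SG = 0.879 + 1.29 = 2.17 V.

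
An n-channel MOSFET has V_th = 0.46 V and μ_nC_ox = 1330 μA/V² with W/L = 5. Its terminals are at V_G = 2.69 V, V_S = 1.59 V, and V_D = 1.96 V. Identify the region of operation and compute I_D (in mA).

V_GS = V_G − V_S = 2.69 − 1.59 = 1.1 V; V_DS = V_D − V_S = 1.96 − 1.59 = 0.37 V.
k_n = μ_nC_ox · (W/L) = 6.65 mA/V².
V_ov = V_GS − V_th = 1.1 − 0.46 = 0.64 V.
Since V_DS = 0.37 V < V_ov = 0.64 V, the device is in the triode region.
I_D = k_n [V_ov · V_DS − ½ V_DS²] = 6.65 × [0.64 × 0.37 − 0.5 × 0.37²] = 1.12 mA.

Triode; I_D = 1.12 mA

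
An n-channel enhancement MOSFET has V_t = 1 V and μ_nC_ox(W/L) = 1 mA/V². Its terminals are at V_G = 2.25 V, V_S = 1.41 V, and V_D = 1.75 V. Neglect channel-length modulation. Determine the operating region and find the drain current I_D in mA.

Cutoff; I_D = 0 mA

V_GS = V_G − V_S = 2.25 − 1.41 = 0.84 V; V_DS = V_D − V_S = 1.75 − 1.41 = 0.34 V.
V_GS = 0.84 V < V_t = 1 V, so the transistor is in cutoff.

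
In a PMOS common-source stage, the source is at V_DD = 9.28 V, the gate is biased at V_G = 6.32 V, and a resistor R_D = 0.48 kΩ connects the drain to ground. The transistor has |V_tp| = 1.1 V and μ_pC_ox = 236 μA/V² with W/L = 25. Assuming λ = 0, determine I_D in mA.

I_D = 10.2 mA

V_SG = V_DD − V_G = 9.28 − 6.32 = 2.96 V, so V_ov = 2.96 − 1.1 = 1.86 V.
k_p = μ_pC_ox · (W/L) = 5.9 mA/V².
Assume saturation: I_D = ½ k_p V_ov² = 0.5 × 5.9 × 1.86² = 10.2 mA, giving V_SD = V_DD − I_D R_D = 9.28 − 10.2 × 0.48 = 4.38 V.
V_SD = 4.38 V ≥ V_ov = 1.86 V, confirming saturation.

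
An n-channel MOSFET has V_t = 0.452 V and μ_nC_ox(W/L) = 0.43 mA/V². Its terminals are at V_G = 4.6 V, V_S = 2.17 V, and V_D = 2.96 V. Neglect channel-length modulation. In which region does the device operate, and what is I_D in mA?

Triode; I_D = 0.538 mA

V_GS = V_G − V_S = 4.6 − 2.17 = 2.43 V; V_DS = V_D − V_S = 2.96 − 2.17 = 0.79 V.
V_ov = V_GS − V_t = 2.43 − 0.452 = 1.98 V.
Since V_DS = 0.79 V < V_ov = 1.98 V, the device is in the triode region.
I_D = k_n [V_ov · V_DS − ½ V_DS²] = 0.43 × [1.98 × 0.79 − 0.5 × 0.79²] = 0.538 mA.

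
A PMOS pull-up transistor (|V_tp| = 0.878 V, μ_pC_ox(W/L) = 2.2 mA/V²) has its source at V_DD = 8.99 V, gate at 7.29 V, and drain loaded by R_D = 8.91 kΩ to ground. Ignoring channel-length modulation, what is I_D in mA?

V_SG = V_DD − V_G = 8.99 − 7.29 = 1.7 V, so V_ov = 1.7 − 0.878 = 0.822 V.
Assume saturation: I_D = ½ k_p V_ov² = 0.5 × 2.2 × 0.822² = 0.743 mA, giving V_SD = V_DD − I_D R_D = 8.99 − 0.743 × 8.91 = 2.37 V.
V_SD = 2.37 V ≥ V_ov = 0.822 V, confirming saturation.

I_D = 0.743 mA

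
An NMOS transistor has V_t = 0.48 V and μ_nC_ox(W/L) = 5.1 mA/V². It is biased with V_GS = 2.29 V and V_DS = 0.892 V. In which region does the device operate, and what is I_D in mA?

V_ov = V_GS − V_t = 2.29 − 0.48 = 1.81 V.
Since V_DS = 0.892 V < V_ov = 1.81 V, the device is in the triode region.
I_D = k_n [V_ov · V_DS − ½ V_DS²] = 5.1 × [1.81 × 0.892 − 0.5 × 0.892²] = 6.21 mA.

Triode; I_D = 6.21 mA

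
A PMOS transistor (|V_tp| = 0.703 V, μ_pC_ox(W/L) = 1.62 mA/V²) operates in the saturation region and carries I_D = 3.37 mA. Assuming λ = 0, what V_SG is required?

V_SG = 2.74 V

In saturation I_D = ½ k_p (V_SG − |V_tp|)², so V_SG − |V_tp| = √(2 I_D / k_p) = √(2 × 3.37 / 1.62) = 2.04 V.
V_SG = 0.703 + 2.04 = 2.74 V.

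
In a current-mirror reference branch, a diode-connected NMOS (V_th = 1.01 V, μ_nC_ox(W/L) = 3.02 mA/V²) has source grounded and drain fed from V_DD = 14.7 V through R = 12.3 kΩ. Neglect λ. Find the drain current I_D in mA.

I_D = 1.05 mA

With gate tied to drain, V_GS = V_DS ≥ V_GS − V_th, so the device is in saturation.
KCL at the drain: ½ k_n (V_GS − V_th)² = (V_DD − V_GS)/R.
Let x = V_GS − 1.01. Then 18.6 x² + x − 13.69 = 0, giving x = 0.832 V (positive root), so V_GS = 1.84 V.
I_D = (V_DD − V_GS)/R = (14.7 − 1.84) / 12.3 = 1.05 mA.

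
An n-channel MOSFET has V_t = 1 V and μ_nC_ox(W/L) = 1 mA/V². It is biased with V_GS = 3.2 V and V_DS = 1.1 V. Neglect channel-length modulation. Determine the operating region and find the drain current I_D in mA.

Triode; I_D = 1.82 mA

V_ov = V_GS − V_t = 3.2 − 1 = 2.2 V.
Since V_DS = 1.1 V < V_ov = 2.2 V, the device is in the triode region.
I_D = k_n [V_ov · V_DS − ½ V_DS²] = 1 × [2.2 × 1.1 − 0.5 × 1.1²] = 1.82 mA.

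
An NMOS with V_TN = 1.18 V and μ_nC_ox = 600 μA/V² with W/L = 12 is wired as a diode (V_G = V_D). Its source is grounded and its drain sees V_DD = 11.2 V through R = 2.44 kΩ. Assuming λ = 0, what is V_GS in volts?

V_GS = 2.19 V

With gate tied to drain, V_GS = V_DS ≥ V_GS − V_TN, so the device is in saturation.
k_n = μ_nC_ox · (W/L) = 7.2 mA/V².
KCL at the drain: ½ k_n (V_GS − V_TN)² = (V_DD − V_GS)/R.
Let x = V_GS − 1.18. Then 8.78 x² + x − 10.02 = 0, giving x = 1.01 V (positive root), so V_GS = 2.19 V.
I_D = (V_DD − V_GS)/R = (11.2 − 2.19) / 2.44 = 3.69 mA.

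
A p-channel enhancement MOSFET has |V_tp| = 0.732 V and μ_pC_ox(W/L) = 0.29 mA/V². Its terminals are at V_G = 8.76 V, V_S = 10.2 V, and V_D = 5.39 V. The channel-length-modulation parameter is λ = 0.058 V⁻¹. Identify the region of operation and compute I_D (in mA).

V_SG = V_S − V_G = 10.2 − 8.76 = 1.44 V; V_SD = V_S − V_D = 10.2 − 5.39 = 4.81 V.
V_ov = V_SG − |V_tp| = 1.44 − 0.732 = 0.708 V.
Since V_SD = 4.81 V ≥ V_ov = 0.708 V, the device is in saturation.
I_D = ½ k_p V_ov² (1 + λ V_SD) = 0.5 × 0.29 × 0.708² × (1 + 0.058 × 4.81) = 0.093 mA.

Saturation; I_D = 0.0930 mA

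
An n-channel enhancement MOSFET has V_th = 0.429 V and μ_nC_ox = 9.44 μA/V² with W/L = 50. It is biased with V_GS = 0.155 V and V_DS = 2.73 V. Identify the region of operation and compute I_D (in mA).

Cutoff; I_D = 0 mA

V_GS = 0.155 V < V_th = 0.429 V, so the transistor is in cutoff.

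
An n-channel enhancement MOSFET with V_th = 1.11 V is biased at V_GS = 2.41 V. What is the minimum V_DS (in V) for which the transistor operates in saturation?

The boundary between triode and saturation is V_DS = V_GS − V_th = V_ov.
V_ov = 2.41 − 1.11 = 1.3 V.

V_DS,sat = 1.30 V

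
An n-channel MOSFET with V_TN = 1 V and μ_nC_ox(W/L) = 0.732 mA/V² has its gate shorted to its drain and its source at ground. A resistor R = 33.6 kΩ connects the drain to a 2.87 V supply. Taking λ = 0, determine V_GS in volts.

V_GS = 1.35 V

With gate tied to drain, V_GS = V_DS ≥ V_GS − V_TN, so the device is in saturation.
KCL at the drain: ½ k_n (V_GS − V_TN)² = (V_DD − V_GS)/R.
Let x = V_GS − 1. Then 12.3 x² + x − 1.87 = 0, giving x = 0.351 V (positive root), so V_GS = 1.35 V.
I_D = (V_DD − V_GS)/R = (2.87 − 1.35) / 33.6 = 0.0452 mA.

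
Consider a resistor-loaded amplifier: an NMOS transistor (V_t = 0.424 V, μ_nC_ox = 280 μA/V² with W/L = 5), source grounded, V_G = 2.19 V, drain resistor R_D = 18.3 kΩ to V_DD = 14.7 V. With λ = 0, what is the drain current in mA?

I_D = 0.784 mA

V_GS = V_G = 2.19 V, so V_ov = 2.19 − 0.424 = 1.77 V.
k_n = μ_nC_ox · (W/L) = 1.4 mA/V².
Assume saturation: I_D = ½ k_n V_ov² = 0.5 × 1.4 × 1.77² = 2.18 mA, giving V_DS = V_DD − I_D R_D = 14.7 − 2.18 × 18.3 = -25.3 V.
But -25.3 V < V_ov = 1.77 V, so the device is actually in triode.
In triode I_D = k_n[V_ov V_DS − ½ V_DS²] and I_D = (V_DD − V_DS)/R_D. Equating: 12.8 V_DS² − 46.24 V_DS + 14.7 = 0, giving V_DS = 0.352 V (the root below V_ov).
I_D = (14.7 − 0.352) / 18.3 = 0.784 mA.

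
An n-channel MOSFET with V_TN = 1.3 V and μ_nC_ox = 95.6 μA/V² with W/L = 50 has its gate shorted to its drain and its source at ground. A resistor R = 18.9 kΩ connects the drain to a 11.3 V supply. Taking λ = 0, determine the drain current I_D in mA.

I_D = 0.505 mA

With gate tied to drain, V_GS = V_DS ≥ V_GS − V_TN, so the device is in saturation.
k_n = μ_nC_ox · (W/L) = 4.78 mA/V².
KCL at the drain: ½ k_n (V_GS − V_TN)² = (V_DD − V_GS)/R.
Let x = V_GS − 1.3. Then 45.2 x² + x − 10 = 0, giving x = 0.46 V (positive root), so V_GS = 1.76 V.
I_D = (V_DD − V_GS)/R = (11.3 − 1.76) / 18.9 = 0.505 mA.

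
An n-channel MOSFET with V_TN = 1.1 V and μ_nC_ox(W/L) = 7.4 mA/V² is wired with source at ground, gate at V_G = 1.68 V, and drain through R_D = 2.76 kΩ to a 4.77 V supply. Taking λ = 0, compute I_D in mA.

V_GS = V_G = 1.68 V, so V_ov = 1.68 − 1.1 = 0.58 V.
Assume saturation: I_D = ½ k_n V_ov² = 0.5 × 7.4 × 0.58² = 1.24 mA, giving V_DS = V_DD − I_D R_D = 4.77 − 1.24 × 2.76 = 1.33 V.
V_DS = 1.33 V ≥ V_ov = 0.58 V, confirming saturation.

I_D = 1.24 mA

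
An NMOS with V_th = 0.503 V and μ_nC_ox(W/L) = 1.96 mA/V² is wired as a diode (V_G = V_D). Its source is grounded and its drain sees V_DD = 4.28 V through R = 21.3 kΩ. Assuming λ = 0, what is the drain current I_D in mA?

With gate tied to drain, V_GS = V_DS ≥ V_GS − V_th, so the device is in saturation.
KCL at the drain: ½ k_n (V_GS − V_th)² = (V_DD − V_GS)/R.
Let x = V_GS − 0.503. Then 20.9 x² + x − 3.777 = 0, giving x = 0.402 V (positive root), so V_GS = 0.905 V.
I_D = (V_DD − V_GS)/R = (4.28 − 0.905) / 21.3 = 0.158 mA.

I_D = 0.158 mA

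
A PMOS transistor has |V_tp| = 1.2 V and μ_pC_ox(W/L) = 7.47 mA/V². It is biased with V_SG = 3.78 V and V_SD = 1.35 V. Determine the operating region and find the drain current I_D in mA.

V_ov = V_SG − |V_tp| = 3.78 − 1.2 = 2.58 V.
Since V_SD = 1.35 V < V_ov = 2.58 V, the device is in the triode region.
I_D = k_p [V_ov · V_SD − ½ V_SD²] = 7.47 × [2.58 × 1.35 − 0.5 × 1.35²] = 19.2 mA.

Triode; I_D = 19.2 mA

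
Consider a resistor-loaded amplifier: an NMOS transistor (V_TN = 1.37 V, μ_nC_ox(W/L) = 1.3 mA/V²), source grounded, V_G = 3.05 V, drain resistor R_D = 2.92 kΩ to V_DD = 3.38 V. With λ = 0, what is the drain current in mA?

I_D = 0.976 mA

V_GS = V_G = 3.05 V, so V_ov = 3.05 − 1.37 = 1.68 V.
Assume saturation: I_D = ½ k_n V_ov² = 0.5 × 1.3 × 1.68² = 1.83 mA, giving V_DS = V_DD − I_D R_D = 3.38 − 1.83 × 2.92 = -1.98 V.
But -1.98 V < V_ov = 1.68 V, so the device is actually in triode.
In triode I_D = k_n[V_ov V_DS − ½ V_DS²] and I_D = (V_DD − V_DS)/R_D. Equating: 1.9 V_DS² − 7.377 V_DS + 3.38 = 0, giving V_DS = 0.531 V (the root below V_ov).
I_D = (3.38 − 0.531) / 2.92 = 0.976 mA.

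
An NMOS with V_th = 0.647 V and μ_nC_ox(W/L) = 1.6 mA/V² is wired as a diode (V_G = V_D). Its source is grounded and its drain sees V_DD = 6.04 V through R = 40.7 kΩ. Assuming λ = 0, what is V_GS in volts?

With gate tied to drain, V_GS = V_DS ≥ V_GS − V_th, so the device is in saturation.
KCL at the drain: ½ k_n (V_GS − V_th)² = (V_DD − V_GS)/R.
Let x = V_GS − 0.647. Then 32.6 x² + x − 5.393 = 0, giving x = 0.392 V (positive root), so V_GS = 1.04 V.
I_D = (V_DD − V_GS)/R = (6.04 − 1.04) / 40.7 = 0.123 mA.

V_GS = 1.04 V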